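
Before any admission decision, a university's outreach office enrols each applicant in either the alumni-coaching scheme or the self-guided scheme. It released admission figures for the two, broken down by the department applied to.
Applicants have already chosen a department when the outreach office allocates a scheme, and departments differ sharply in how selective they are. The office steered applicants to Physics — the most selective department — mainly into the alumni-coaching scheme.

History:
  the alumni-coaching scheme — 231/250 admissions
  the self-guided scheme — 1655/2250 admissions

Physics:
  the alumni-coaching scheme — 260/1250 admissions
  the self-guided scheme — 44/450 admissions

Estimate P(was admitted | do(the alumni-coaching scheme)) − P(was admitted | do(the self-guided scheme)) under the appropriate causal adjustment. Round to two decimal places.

+0.16

Department differs across outreach schemes for reasons unrelated to any effect of the outreach scheme itself, and it separately predicts the outcome — a classic confounder. We must compare within department levels.
Adjusting over the population distribution of department: 0.595·(0.924−0.736) + 0.405·(0.208−0.098) = +0.157.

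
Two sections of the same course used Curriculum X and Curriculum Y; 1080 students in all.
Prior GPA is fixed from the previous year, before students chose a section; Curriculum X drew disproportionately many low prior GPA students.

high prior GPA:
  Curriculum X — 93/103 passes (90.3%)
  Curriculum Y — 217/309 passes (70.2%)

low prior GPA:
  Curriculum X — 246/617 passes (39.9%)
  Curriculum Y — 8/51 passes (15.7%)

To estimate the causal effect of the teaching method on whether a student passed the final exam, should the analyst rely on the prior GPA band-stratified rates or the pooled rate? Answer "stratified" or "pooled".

Within every prior GPA band level Curriculum X has the higher rate, yet pooled Curriculum Y does — Simpson's reversal.
Prior GPA band satisfies the back-door criterion: it is not a descendant of the teaching method, and it blocks the spurious path from teaching method to outcome. Adjusting for it (i.e., using the within-prior GPA band rates) gives the causal effect.
Within each level — high prior GPA: 90.3% vs 70.2%; low prior GPA: 39.9% vs 15.7% — Curriculum X is higher every time.

stratified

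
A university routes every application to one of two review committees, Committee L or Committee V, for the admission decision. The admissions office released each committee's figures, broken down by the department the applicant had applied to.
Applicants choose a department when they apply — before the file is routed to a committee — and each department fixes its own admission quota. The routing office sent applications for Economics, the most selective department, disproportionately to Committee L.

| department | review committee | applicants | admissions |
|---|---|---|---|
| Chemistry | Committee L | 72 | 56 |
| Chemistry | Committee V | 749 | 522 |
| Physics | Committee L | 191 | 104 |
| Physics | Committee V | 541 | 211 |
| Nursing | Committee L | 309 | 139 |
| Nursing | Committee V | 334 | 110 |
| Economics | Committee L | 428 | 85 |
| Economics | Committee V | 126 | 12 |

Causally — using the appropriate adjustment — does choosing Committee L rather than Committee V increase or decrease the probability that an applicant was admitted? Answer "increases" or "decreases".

increases

Committee L is higher inside every department stratum but Committee V is higher in aggregate. Whether to stratify depends on how department relates to the review committee.
Since department is a pre-existing factor (not a product of the review committee) and it affects the outcome on its own, it is a confounder. The stratified rates, not the pooled rate, identify the causal effect.
Within each level — Chemistry: 77.8% vs 69.7%; Physics: 54.5% vs 39.0%; Nursing: 45.0% vs 32.9%; Economics: 19.9% vs 9.5% — Committee L is higher every time.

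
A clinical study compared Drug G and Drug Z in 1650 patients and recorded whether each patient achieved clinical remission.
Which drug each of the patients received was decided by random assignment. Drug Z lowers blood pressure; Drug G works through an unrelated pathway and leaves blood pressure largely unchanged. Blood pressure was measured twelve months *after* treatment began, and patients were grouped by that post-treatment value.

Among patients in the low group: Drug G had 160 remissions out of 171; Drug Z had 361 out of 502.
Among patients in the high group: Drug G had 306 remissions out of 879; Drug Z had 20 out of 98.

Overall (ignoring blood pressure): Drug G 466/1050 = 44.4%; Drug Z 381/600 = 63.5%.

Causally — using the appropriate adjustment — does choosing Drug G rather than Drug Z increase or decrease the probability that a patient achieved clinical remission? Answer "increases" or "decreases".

The distribution of blood pressure is itself part of what the drug does — it is an intermediate outcome. Holding it fixed would remove that part of the effect; the total effect is the pooled difference.
Pooled: Drug G 44.4% vs Drug Z 63.5%; Drug Z is higher overall.

decreases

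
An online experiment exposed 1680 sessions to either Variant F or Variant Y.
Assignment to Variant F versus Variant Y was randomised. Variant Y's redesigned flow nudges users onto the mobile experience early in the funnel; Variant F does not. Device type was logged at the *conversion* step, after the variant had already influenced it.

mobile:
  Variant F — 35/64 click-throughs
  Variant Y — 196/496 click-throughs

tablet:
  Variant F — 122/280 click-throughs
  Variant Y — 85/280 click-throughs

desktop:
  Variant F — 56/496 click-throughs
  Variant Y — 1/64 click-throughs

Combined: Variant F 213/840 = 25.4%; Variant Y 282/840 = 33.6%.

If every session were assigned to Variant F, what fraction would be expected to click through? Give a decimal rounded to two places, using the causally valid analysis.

0.25

The device type-specific comparison favours Variant F throughout, but the pooled figures favour Variant Y. The question is whether to condition on device type.
Because the variant influences device type, device type is a post-treatment mediator, not a confounder. Stratifying on it would bias the estimate; the causal effect is the crude pooled difference.
So P(outcome | do(Variant F)) is just the pooled rate for Variant F: 213/840 = 0.254.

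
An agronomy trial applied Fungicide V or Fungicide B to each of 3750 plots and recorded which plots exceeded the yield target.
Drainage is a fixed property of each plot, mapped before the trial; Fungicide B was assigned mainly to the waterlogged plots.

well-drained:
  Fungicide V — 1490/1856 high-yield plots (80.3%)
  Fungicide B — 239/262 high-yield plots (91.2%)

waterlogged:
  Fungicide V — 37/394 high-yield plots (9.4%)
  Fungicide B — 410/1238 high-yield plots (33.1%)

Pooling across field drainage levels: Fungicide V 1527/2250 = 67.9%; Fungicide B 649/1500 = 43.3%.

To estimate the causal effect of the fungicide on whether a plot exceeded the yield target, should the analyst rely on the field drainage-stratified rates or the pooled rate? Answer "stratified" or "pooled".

Within every field drainage level Fungicide B has the higher rate, yet pooled Fungicide V does — Simpson's reversal.
Since field drainage is a pre-existing factor (not a product of the fungicide) and it affects the outcome on its own, it is a confounder. The stratified rates, not the pooled rate, identify the causal effect.
Within each level — well-drained: 80.3% vs 91.2%; waterlogged: 9.4% vs 33.1% — Fungicide B is higher every time.

stratified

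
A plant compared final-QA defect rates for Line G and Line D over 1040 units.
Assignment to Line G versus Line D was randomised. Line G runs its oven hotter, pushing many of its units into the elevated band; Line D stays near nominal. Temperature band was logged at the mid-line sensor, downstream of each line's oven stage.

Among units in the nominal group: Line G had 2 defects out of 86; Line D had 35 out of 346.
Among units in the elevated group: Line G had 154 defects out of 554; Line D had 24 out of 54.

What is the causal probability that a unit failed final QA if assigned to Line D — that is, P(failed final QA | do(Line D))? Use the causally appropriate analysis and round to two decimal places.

The stratified and pooled comparisons disagree (Line G wins within each in-process temperature band; Line D wins overall), so the answer turns on the causal role of in-process temperature band.
In-process temperature band is recorded after the line and is itself shifted by it — it sits on the causal path from line to outcome. Conditioning on a mediator would strip out part of the effect we want; the pooled comparison gives the total causal effect.
So P(outcome | do(Line D)) is just the pooled rate for Line D: 59/400 = 0.147.

0.15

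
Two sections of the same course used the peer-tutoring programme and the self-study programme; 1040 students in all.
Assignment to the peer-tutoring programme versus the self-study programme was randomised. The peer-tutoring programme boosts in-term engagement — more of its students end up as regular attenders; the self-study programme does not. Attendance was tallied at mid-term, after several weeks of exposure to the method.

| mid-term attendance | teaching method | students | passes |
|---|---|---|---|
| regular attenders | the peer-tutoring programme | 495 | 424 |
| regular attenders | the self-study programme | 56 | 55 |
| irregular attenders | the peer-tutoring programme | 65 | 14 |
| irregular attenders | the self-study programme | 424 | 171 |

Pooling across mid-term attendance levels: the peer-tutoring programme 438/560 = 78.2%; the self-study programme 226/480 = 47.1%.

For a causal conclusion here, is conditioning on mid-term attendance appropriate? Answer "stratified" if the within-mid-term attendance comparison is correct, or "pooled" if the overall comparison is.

The distribution of mid-term attendance is itself part of what the teaching method does — it is an intermediate outcome. Holding it fixed would remove that part of the effect; the total effect is the pooled difference.
Pooled: the peer-tutoring programme 78.2% vs the self-study programme 47.1%; the peer-tutoring programme is higher overall.

pooled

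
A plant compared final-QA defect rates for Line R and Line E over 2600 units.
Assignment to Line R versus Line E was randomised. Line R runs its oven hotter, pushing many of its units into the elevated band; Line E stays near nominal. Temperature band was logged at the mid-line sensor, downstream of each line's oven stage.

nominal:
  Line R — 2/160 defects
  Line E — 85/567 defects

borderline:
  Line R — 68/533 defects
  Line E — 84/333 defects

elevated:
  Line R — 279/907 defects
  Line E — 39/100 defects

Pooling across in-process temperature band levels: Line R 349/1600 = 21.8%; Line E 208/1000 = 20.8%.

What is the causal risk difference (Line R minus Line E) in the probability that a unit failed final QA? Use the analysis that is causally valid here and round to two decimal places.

+0.01

The stratified and pooled comparisons disagree (Line R wins within each in-process temperature band; Line E wins overall), so the answer turns on the causal role of in-process temperature band.
Because the line influences in-process temperature band, in-process temperature band is a post-treatment mediator, not a confounder. Stratifying on it would bias the estimate; the causal effect is the crude pooled difference.
The causal difference is the pooled difference: 0.218 − 0.208 = +0.010.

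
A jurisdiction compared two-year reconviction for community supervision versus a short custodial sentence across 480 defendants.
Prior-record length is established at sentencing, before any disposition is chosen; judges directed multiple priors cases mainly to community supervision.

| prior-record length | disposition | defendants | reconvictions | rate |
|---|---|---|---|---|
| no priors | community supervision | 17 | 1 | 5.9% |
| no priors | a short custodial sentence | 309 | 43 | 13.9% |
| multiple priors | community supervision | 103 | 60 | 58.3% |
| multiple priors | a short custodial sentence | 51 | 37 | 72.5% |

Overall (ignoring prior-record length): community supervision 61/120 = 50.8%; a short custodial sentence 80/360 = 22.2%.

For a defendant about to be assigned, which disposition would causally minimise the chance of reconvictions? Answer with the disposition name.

community supervision

Within every prior-record length level community supervision has the lower rate, yet pooled a short custodial sentence does — Simpson's reversal.
Here prior-record length is a common cause — it drives both which disposition a case falls under and the outcome. The crude comparison mixes populations; the stratum-specific rates are the causally relevant ones.
Within each level — no priors: 5.9% vs 13.9%; multiple priors: 58.3% vs 72.5% — community supervision is lower every time.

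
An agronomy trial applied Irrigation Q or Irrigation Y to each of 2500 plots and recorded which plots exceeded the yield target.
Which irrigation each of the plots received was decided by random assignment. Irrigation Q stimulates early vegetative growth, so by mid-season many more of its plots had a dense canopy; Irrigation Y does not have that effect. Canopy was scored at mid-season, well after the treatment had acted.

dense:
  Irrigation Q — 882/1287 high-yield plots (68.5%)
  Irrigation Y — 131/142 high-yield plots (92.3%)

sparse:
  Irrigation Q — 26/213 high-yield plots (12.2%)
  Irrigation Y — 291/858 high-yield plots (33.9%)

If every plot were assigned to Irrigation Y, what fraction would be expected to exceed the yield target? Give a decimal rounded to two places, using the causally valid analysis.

0.42

The mid-season canopy-specific comparison favours Irrigation Y throughout, but the pooled figures favour Irrigation Q. The question is whether to condition on mid-season canopy.
Because the irrigation influences mid-season canopy, mid-season canopy is a post-treatment mediator, not a confounder. Stratifying on it would bias the estimate; the causal effect is the crude pooled difference.
So P(outcome | do(Irrigation Y)) is just the pooled rate for Irrigation Y: 422/1000 = 0.422.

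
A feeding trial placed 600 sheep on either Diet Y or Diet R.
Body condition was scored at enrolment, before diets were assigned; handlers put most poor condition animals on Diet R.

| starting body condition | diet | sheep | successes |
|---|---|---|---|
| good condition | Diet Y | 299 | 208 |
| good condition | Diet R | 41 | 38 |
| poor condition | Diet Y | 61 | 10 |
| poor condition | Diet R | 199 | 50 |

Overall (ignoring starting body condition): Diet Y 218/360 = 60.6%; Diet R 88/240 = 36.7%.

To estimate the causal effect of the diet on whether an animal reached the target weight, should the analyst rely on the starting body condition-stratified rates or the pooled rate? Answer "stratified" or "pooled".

Starting body condition is set before the diet has any effect — it is not caused by the diet — and it independently drives the outcome. That makes it a confounder, so the causal comparison is within starting body condition levels.
Within each level — good condition: 69.6% vs 92.7%; poor condition: 16.4% vs 25.1% — Diet R is higher every time.

stratified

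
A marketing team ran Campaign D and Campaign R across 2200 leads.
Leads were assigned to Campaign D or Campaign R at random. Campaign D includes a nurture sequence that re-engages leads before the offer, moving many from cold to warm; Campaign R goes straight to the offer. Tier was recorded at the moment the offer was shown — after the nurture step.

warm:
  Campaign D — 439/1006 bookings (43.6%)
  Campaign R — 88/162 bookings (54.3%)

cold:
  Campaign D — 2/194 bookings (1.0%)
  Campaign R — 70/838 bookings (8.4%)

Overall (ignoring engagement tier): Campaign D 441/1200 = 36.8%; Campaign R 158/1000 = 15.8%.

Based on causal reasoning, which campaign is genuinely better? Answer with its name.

Campaign R is higher inside every engagement tier stratum but Campaign D is higher in aggregate. Whether to stratify depends on how engagement tier relates to the campaign.
Stratifying would compare campaigns among leads the campaigns themselves sorted into engagement tier groups — a form of selection on an intermediate. The unconditioned pooled rates give the total causal effect.
Pooled: Campaign D 36.8% vs Campaign R 15.8%; Campaign D is higher overall.

Campaign D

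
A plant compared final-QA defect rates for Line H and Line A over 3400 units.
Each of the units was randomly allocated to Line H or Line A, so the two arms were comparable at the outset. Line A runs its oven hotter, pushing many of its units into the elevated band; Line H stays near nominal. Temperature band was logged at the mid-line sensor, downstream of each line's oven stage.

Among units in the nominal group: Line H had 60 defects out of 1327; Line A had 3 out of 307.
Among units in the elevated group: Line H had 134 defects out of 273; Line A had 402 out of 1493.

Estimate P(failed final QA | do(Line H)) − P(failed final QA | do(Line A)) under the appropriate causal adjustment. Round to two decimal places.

-0.10

Stratifying would compare lines among units the lines themselves sorted into in-process temperature band groups — a form of selection on an intermediate. The unconditioned pooled rates give the total causal effect.
The causal difference is the pooled difference: 0.121 − 0.225 = -0.104.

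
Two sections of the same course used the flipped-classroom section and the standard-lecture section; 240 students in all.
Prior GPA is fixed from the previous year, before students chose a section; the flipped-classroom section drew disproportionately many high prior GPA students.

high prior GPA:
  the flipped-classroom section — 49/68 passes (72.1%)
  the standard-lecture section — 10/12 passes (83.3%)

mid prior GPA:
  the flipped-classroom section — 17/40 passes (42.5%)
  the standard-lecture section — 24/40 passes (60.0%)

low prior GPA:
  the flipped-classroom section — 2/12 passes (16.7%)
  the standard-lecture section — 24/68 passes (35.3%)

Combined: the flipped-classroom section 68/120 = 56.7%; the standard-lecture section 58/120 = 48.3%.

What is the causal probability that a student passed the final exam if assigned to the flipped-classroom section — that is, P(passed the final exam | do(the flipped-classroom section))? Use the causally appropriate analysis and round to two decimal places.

The stratified and pooled comparisons disagree (the standard-lecture section wins within each prior GPA band; the flipped-classroom section wins overall), so the answer turns on the causal role of prior GPA band.
Nothing the teaching method does changes prior GPA band; the imbalance is an allocation artefact. With prior GPA band also predicting the outcome, the pooled figure is confounded, and the within-stratum comparison is the causal one.
Standardising the flipped-classroom section to the population prior GPA band mix: 0.333·49/68 + 0.333·17/40 + 0.333·2/12 = 0.437.

0.44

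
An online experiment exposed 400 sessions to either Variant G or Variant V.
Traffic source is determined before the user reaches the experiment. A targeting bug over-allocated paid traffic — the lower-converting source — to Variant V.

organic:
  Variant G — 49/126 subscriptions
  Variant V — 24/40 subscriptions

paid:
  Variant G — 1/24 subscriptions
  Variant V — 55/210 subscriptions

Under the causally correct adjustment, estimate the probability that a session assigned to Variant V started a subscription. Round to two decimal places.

Since traffic source is a pre-existing factor (not a product of the variant) and it affects the outcome on its own, it is a confounder. The stratified rates, not the pooled rate, identify the causal effect.
Standardising Variant V to the population traffic source mix: 0.415·24/40 + 0.585·55/210 = 0.402.

0.40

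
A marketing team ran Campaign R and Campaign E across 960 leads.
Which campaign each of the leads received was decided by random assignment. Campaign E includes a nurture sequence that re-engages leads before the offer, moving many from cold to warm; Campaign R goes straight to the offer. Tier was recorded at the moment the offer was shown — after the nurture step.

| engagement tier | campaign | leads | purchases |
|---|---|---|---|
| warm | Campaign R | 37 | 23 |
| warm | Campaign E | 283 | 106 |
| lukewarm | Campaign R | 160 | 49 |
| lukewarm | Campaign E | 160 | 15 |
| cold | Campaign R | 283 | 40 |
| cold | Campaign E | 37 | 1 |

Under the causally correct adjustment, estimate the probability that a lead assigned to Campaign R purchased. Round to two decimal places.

0.23

The engagement tier-specific comparison favours Campaign R throughout, but the pooled figures favour Campaign E. The question is whether to condition on engagement tier.
Stratifying would compare campaigns among leads the campaigns themselves sorted into engagement tier groups — a form of selection on an intermediate. The unconditioned pooled rates give the total causal effect.
So P(outcome | do(Campaign R)) is just the pooled rate for Campaign R: 112/480 = 0.233.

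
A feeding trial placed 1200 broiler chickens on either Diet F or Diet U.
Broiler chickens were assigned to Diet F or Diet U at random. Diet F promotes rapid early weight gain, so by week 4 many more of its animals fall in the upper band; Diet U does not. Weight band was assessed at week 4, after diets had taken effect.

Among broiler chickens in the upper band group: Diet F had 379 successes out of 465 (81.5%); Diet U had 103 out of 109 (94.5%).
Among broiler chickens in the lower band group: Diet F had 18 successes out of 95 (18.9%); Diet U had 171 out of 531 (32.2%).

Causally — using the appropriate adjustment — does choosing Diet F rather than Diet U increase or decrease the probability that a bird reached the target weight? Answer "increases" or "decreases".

increases

Diet U is higher inside every week-4 weight band stratum but Diet F is higher in aggregate. Whether to stratify depends on how week-4 weight band relates to the diet.
The distribution of week-4 weight band is itself part of what the diet does — it is an intermediate outcome. Holding it fixed would remove that part of the effect; the total effect is the pooled difference.
Pooled: Diet F 70.9% vs Diet U 42.8%; Diet F is higher overall.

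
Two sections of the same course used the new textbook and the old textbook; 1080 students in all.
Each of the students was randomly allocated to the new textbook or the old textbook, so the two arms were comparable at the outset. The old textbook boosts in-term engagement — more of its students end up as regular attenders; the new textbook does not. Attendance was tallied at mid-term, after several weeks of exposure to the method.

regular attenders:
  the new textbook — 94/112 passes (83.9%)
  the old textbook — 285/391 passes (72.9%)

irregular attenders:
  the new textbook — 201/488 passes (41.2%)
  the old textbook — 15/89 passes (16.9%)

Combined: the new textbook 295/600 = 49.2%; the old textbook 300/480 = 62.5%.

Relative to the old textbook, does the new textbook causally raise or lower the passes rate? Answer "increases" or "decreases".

decreases

Because the teaching method influences mid-term attendance, mid-term attendance is a post-treatment mediator, not a confounder. Stratifying on it would bias the estimate; the causal effect is the crude pooled difference.
Pooled: the new textbook 49.2% vs the old textbook 62.5%; the old textbook is higher overall.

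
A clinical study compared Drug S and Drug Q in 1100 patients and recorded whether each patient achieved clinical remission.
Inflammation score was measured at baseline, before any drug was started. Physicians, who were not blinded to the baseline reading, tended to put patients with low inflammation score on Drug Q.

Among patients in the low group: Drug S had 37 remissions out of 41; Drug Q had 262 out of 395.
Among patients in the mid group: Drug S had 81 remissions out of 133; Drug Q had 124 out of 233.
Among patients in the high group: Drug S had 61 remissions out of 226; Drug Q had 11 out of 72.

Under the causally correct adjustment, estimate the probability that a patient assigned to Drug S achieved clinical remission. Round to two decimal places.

0.63

The stratified and pooled comparisons disagree (Drug S wins within each inflammation score; Drug Q wins overall), so the answer turns on the causal role of inflammation score.
Nothing the drug does changes inflammation score; the imbalance is an allocation artefact. With inflammation score also predicting the outcome, the pooled figure is confounded, and the within-stratum comparison is the causal one.
Standardising Drug S to the population inflammation score mix: 0.396·37/41 + 0.333·81/133 + 0.271·61/226 = 0.633.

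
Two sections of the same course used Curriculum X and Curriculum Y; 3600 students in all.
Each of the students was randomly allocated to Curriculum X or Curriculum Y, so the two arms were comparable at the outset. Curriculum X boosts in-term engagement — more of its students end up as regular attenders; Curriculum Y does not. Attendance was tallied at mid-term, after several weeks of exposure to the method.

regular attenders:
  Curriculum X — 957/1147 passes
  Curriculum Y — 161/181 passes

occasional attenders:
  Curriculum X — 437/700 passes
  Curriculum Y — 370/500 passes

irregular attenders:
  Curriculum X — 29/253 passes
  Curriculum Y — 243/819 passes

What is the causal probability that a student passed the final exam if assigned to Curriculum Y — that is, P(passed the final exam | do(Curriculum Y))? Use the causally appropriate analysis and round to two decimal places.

0.52

Mid-term attendance is downstream of the teaching method. One should not condition on a consequence of treatment, so the overall rates are the right comparison.
So P(outcome | do(Curriculum Y)) is just the pooled rate for Curriculum Y: 774/1500 = 0.516.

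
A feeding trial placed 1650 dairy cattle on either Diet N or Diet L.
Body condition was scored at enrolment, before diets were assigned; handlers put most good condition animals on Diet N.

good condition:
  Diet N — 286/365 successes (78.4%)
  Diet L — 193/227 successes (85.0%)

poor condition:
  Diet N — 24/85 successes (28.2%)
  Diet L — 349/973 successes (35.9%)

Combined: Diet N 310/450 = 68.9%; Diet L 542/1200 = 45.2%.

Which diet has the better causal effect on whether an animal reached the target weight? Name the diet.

Diet L

Within every starting body condition level Diet L has the higher rate, yet pooled Diet N does — Simpson's reversal.
Starting body condition differs across diets for reasons unrelated to any effect of the diet itself, and it separately predicts the outcome — a classic confounder. We must compare within starting body condition levels.
Within each level — good condition: 78.4% vs 85.0%; poor condition: 28.2% vs 35.9% — Diet L is higher every time.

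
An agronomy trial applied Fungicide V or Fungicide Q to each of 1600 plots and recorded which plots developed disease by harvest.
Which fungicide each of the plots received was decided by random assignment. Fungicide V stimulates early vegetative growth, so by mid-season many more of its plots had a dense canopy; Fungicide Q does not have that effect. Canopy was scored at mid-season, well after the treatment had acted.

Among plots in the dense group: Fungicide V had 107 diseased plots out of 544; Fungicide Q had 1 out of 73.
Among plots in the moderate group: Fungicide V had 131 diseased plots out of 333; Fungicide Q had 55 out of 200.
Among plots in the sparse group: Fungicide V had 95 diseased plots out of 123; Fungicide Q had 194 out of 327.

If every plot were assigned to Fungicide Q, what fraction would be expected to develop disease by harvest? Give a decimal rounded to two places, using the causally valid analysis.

0.42

Stratifying would compare fungicides among plots the fungicides themselves sorted into mid-season canopy groups — a form of selection on an intermediate. The unconditioned pooled rates give the total causal effect.
So P(outcome | do(Fungicide Q)) is just the pooled rate for Fungicide Q: 250/600 = 0.417.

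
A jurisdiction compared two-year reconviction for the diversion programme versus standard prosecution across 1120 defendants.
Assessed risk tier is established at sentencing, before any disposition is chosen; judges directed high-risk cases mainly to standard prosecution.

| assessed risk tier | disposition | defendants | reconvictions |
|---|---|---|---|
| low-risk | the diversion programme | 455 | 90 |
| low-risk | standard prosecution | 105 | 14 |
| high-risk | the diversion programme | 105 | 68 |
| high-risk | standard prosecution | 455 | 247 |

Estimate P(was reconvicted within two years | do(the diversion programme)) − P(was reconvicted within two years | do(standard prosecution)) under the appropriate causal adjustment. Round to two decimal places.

+0.08

Within every assessed risk tier level standard prosecution has the lower rate, yet pooled the diversion programme does — Simpson's reversal.
Assessed risk tier differs across dispositions for reasons unrelated to any effect of the disposition itself, and it separately predicts the outcome — a classic confounder. We must compare within assessed risk tier levels.
Adjusting over the population distribution of assessed risk tier: 0.500·(0.198−0.133) + 0.500·(0.648−0.543) = +0.085.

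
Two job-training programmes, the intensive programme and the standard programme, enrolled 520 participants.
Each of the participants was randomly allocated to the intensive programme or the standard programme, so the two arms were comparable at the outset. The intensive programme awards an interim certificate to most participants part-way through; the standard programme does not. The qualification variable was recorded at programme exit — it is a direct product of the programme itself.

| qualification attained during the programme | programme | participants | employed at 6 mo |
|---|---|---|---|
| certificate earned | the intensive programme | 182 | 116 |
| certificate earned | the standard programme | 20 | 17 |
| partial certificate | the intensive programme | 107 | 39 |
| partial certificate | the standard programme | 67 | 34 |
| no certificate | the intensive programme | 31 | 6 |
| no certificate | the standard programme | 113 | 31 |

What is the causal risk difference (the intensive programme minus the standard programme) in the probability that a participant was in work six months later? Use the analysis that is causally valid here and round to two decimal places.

+0.09

Qualification attained during the programme is recorded after the programme and is itself shifted by it — it sits on the causal path from programme to outcome. Conditioning on a mediator would strip out part of the effect we want; the pooled comparison gives the total causal effect.
The causal difference is the pooled difference: 0.503 − 0.410 = +0.093.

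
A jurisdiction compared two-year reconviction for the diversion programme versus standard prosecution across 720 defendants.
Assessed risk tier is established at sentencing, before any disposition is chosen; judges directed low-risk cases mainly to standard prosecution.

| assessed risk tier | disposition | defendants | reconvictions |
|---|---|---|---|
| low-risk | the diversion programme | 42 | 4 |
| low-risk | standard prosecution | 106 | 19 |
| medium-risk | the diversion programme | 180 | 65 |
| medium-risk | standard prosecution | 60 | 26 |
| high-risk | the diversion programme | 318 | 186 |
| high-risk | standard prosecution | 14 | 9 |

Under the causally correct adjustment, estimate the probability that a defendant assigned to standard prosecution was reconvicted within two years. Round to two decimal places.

0.48

Assessed risk tier is set before the disposition has any effect — it is not caused by the disposition — and it independently drives the outcome. That makes it a confounder, so the causal comparison is within assessed risk tier levels.
Standardising standard prosecution to the population assessed risk tier mix: 0.206·19/106 + 0.333·26/60 + 0.461·9/14 = 0.478.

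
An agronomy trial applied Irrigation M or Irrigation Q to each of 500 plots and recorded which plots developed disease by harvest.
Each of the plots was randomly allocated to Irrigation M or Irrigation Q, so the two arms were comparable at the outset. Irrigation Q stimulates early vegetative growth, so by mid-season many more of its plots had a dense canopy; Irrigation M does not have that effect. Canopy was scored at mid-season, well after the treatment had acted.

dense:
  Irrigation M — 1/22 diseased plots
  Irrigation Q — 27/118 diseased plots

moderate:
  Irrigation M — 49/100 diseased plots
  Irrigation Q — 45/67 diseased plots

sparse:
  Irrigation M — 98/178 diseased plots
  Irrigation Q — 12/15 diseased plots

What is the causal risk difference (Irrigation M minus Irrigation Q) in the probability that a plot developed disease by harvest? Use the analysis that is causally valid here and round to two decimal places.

The distribution of mid-season canopy is itself part of what the irrigation does — it is an intermediate outcome. Holding it fixed would remove that part of the effect; the total effect is the pooled difference.
The causal difference is the pooled difference: 0.493 − 0.420 = +0.073.

+0.07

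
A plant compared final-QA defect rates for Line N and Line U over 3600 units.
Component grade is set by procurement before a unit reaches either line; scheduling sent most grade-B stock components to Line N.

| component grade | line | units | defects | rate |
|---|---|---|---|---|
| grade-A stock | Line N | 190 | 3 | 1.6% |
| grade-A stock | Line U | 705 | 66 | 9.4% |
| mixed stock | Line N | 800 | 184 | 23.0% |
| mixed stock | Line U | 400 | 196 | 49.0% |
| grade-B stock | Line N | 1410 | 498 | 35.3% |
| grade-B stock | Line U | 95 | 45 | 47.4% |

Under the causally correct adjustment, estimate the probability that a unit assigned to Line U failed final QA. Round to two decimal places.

Within every component grade level Line N has the lower rate, yet pooled Line U does — Simpson's reversal.
Component grade differs across lines for reasons unrelated to any effect of the line itself, and it separately predicts the outcome — a classic confounder. We must compare within component grade levels.
Standardising Line U to the population component grade mix: 0.249·66/705 + 0.333·196/400 + 0.418·45/95 = 0.385.

0.38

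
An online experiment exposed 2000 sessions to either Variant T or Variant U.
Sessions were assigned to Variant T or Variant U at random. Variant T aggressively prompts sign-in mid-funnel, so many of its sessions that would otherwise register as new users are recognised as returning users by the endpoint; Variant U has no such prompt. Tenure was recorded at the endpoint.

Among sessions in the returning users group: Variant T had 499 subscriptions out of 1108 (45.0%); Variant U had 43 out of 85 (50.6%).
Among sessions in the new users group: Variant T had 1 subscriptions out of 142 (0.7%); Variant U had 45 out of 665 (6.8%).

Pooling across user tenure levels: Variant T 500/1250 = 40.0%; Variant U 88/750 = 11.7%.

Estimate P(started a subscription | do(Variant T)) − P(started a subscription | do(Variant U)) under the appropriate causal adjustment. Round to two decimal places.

The distribution of user tenure is itself part of what the variant does — it is an intermediate outcome. Holding it fixed would remove that part of the effect; the total effect is the pooled difference.
The causal difference is the pooled difference: 0.400 − 0.117 = +0.283.

+0.28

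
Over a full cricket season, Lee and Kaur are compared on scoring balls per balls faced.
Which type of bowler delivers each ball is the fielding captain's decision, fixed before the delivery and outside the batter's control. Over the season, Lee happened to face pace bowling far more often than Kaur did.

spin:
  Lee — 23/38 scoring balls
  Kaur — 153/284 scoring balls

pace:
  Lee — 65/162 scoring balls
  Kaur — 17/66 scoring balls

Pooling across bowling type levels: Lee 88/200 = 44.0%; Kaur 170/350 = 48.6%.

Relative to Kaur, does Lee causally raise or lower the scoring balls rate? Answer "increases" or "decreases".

increases

Lee is higher inside every bowling type stratum but Kaur is higher in aggregate. Whether to stratify depends on how bowling type relates to the player.
Bowling type satisfies the back-door criterion: it is not a descendant of the player, and it blocks the spurious path from player to outcome. Adjusting for it (i.e., using the within-bowling type rates) gives the causal effect.
Within each level — spin: 60.5% vs 53.9%; pace: 40.1% vs 25.8% — Lee is higher every time.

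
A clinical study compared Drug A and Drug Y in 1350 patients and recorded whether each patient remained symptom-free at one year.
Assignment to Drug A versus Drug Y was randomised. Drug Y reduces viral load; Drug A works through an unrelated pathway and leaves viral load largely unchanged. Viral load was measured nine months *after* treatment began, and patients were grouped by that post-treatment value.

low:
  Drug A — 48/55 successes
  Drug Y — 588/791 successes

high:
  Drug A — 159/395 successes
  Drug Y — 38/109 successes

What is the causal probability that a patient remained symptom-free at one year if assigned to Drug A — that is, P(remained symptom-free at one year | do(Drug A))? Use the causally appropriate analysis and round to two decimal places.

The distribution of viral load is itself part of what the drug does — it is an intermediate outcome. Holding it fixed would remove that part of the effect; the total effect is the pooled difference.
So P(outcome | do(Drug A)) is just the pooled rate for Drug A: 207/450 = 0.460.

0.46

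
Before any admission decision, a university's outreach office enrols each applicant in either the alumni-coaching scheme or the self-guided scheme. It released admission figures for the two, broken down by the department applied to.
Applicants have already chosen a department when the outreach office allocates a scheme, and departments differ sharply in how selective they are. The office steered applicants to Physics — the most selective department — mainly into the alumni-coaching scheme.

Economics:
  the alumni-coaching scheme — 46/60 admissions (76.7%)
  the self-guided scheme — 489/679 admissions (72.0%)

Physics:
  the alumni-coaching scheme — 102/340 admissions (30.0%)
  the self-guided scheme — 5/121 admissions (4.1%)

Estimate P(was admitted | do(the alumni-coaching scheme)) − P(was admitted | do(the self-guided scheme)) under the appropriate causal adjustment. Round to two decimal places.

The department-specific comparison favours the alumni-coaching scheme throughout, but the pooled figures favour the self-guided scheme. The question is whether to condition on department.
Since department is a pre-existing factor (not a product of the outreach scheme) and it affects the outcome on its own, it is a confounder. The stratified rates, not the pooled rate, identify the causal effect.
Adjusting over the population distribution of department: 0.616·(0.767−0.720) + 0.384·(0.300−0.041) = +0.128.

+0.13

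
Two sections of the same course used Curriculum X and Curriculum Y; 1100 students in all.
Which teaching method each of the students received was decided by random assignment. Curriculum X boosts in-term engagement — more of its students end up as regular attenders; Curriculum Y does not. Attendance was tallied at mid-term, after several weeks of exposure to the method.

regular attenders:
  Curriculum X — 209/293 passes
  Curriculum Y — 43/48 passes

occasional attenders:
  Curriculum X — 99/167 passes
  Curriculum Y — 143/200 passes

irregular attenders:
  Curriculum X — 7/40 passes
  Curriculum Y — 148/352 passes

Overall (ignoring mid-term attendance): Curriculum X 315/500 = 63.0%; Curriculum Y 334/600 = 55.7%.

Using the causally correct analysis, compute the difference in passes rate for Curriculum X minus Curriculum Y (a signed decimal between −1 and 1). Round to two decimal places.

The stratified and pooled comparisons disagree (Curriculum Y wins within each mid-term attendance; Curriculum X wins overall), so the answer turns on the causal role of mid-term attendance.
Mid-term attendance is downstream of the teaching method. One should not condition on a consequence of treatment, so the overall rates are the right comparison.
The causal difference is the pooled difference: 0.630 − 0.557 = +0.073.

+0.07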